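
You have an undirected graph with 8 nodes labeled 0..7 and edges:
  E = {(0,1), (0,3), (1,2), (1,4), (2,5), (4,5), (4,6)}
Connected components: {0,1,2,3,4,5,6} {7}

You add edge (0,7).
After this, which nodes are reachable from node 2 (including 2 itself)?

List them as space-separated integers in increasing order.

Before: nodes reachable from 2: {0,1,2,3,4,5,6}
Adding (0,7): merges 2's component with another. Reachability grows.
After: nodes reachable from 2: {0,1,2,3,4,5,6,7}

Answer: 0 1 2 3 4 5 6 7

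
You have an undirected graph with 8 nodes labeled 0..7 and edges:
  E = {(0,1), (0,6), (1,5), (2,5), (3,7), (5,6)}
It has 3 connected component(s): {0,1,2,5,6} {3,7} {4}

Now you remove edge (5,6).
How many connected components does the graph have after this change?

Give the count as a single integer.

Initial component count: 3
Remove (5,6): not a bridge. Count unchanged: 3.
  After removal, components: {0,1,2,5,6} {3,7} {4}
New component count: 3

Answer: 3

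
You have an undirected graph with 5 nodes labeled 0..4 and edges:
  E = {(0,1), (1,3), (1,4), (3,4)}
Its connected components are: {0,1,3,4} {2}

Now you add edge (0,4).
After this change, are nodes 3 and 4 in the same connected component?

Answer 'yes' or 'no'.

Answer: yes

Derivation:
Initial components: {0,1,3,4} {2}
Adding edge (0,4): both already in same component {0,1,3,4}. No change.
New components: {0,1,3,4} {2}
Are 3 and 4 in the same component? yes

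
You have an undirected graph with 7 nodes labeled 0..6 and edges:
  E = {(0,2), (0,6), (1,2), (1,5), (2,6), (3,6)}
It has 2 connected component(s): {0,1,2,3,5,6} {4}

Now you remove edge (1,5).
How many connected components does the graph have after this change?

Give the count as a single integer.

Initial component count: 2
Remove (1,5): it was a bridge. Count increases: 2 -> 3.
  After removal, components: {0,1,2,3,6} {4} {5}
New component count: 3

Answer: 3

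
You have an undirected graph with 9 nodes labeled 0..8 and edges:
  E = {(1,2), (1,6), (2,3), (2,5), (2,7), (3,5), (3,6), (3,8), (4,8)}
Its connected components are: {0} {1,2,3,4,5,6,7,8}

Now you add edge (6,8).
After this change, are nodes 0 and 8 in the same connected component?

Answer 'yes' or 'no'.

Initial components: {0} {1,2,3,4,5,6,7,8}
Adding edge (6,8): both already in same component {1,2,3,4,5,6,7,8}. No change.
New components: {0} {1,2,3,4,5,6,7,8}
Are 0 and 8 in the same component? no

Answer: no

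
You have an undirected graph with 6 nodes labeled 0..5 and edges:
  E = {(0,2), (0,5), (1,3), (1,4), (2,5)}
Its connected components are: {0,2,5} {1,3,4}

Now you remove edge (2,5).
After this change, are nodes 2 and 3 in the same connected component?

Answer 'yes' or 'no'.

Answer: no

Derivation:
Initial components: {0,2,5} {1,3,4}
Removing edge (2,5): not a bridge — component count unchanged at 2.
New components: {0,2,5} {1,3,4}
Are 2 and 3 in the same component? no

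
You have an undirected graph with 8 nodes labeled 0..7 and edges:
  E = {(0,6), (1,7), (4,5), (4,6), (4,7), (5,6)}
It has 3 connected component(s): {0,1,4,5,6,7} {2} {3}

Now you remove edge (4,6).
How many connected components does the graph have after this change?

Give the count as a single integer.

Answer: 3

Derivation:
Initial component count: 3
Remove (4,6): not a bridge. Count unchanged: 3.
  After removal, components: {0,1,4,5,6,7} {2} {3}
New component count: 3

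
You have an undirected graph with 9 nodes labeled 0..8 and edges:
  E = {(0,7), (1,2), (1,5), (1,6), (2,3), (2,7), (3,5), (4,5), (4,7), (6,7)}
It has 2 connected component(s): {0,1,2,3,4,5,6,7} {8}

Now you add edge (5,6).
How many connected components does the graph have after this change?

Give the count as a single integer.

Initial component count: 2
Add (5,6): endpoints already in same component. Count unchanged: 2.
New component count: 2

Answer: 2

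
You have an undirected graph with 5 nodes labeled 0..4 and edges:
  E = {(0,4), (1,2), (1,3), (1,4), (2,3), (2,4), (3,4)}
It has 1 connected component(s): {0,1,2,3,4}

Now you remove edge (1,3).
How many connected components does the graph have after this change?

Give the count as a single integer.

Initial component count: 1
Remove (1,3): not a bridge. Count unchanged: 1.
  After removal, components: {0,1,2,3,4}
New component count: 1

Answer: 1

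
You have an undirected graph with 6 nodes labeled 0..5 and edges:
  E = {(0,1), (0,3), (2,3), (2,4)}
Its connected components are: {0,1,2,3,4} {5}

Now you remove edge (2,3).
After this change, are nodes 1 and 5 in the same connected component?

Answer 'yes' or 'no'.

Answer: no

Derivation:
Initial components: {0,1,2,3,4} {5}
Removing edge (2,3): it was a bridge — component count 2 -> 3.
New components: {0,1,3} {2,4} {5}
Are 1 and 5 in the same component? no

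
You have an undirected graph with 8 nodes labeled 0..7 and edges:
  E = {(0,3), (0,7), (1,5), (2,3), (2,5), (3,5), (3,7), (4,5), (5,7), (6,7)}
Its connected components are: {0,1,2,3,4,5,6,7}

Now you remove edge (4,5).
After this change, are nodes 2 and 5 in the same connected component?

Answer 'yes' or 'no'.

Answer: yes

Derivation:
Initial components: {0,1,2,3,4,5,6,7}
Removing edge (4,5): it was a bridge — component count 1 -> 2.
New components: {0,1,2,3,5,6,7} {4}
Are 2 and 5 in the same component? yes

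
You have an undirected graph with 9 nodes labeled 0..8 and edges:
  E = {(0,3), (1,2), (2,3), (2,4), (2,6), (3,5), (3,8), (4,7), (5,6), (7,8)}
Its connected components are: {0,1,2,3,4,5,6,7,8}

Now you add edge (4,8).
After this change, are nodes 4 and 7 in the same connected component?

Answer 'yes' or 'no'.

Initial components: {0,1,2,3,4,5,6,7,8}
Adding edge (4,8): both already in same component {0,1,2,3,4,5,6,7,8}. No change.
New components: {0,1,2,3,4,5,6,7,8}
Are 4 and 7 in the same component? yes

Answer: yes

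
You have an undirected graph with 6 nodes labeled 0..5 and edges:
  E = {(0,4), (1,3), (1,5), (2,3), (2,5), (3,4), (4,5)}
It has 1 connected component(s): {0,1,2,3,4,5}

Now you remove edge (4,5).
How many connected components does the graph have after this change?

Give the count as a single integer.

Initial component count: 1
Remove (4,5): not a bridge. Count unchanged: 1.
  After removal, components: {0,1,2,3,4,5}
New component count: 1

Answer: 1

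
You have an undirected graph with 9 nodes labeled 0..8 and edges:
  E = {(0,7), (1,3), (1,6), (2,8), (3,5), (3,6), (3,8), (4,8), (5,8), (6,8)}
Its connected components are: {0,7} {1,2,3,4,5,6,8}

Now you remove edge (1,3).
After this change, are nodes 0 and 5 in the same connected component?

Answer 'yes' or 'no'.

Answer: no

Derivation:
Initial components: {0,7} {1,2,3,4,5,6,8}
Removing edge (1,3): not a bridge — component count unchanged at 2.
New components: {0,7} {1,2,3,4,5,6,8}
Are 0 and 5 in the same component? no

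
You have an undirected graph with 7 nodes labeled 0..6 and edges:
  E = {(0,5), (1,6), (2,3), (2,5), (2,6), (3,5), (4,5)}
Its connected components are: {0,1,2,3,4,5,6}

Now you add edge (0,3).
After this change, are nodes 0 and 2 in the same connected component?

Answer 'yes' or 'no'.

Initial components: {0,1,2,3,4,5,6}
Adding edge (0,3): both already in same component {0,1,2,3,4,5,6}. No change.
New components: {0,1,2,3,4,5,6}
Are 0 and 2 in the same component? yes

Answer: yes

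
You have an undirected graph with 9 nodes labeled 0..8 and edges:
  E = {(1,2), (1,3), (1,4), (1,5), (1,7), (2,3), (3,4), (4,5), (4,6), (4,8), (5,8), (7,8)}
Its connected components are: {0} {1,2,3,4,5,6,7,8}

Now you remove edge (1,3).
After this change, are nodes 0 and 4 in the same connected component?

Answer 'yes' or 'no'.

Answer: no

Derivation:
Initial components: {0} {1,2,3,4,5,6,7,8}
Removing edge (1,3): not a bridge — component count unchanged at 2.
New components: {0} {1,2,3,4,5,6,7,8}
Are 0 and 4 in the same component? no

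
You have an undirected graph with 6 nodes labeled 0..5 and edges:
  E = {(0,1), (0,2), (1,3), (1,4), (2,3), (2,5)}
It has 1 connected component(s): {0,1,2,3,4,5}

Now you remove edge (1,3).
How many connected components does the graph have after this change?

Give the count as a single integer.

Initial component count: 1
Remove (1,3): not a bridge. Count unchanged: 1.
  After removal, components: {0,1,2,3,4,5}
New component count: 1

Answer: 1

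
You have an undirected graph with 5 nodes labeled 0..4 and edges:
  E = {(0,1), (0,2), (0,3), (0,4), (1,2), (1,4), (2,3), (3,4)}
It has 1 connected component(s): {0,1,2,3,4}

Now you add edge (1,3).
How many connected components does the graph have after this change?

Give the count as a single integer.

Initial component count: 1
Add (1,3): endpoints already in same component. Count unchanged: 1.
New component count: 1

Answer: 1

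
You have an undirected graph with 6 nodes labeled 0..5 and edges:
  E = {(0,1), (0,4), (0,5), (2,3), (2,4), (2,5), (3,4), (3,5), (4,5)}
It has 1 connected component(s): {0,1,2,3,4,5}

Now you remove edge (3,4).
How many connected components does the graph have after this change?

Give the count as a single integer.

Answer: 1

Derivation:
Initial component count: 1
Remove (3,4): not a bridge. Count unchanged: 1.
  After removal, components: {0,1,2,3,4,5}
New component count: 1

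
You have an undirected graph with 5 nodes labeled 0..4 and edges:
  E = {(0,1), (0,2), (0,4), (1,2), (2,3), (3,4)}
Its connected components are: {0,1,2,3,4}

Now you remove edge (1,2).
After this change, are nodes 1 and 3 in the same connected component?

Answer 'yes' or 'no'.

Answer: yes

Derivation:
Initial components: {0,1,2,3,4}
Removing edge (1,2): not a bridge — component count unchanged at 1.
New components: {0,1,2,3,4}
Are 1 and 3 in the same component? yes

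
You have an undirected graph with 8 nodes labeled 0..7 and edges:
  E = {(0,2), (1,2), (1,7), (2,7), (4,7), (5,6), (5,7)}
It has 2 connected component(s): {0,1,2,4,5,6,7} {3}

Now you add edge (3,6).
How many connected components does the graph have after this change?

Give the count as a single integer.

Initial component count: 2
Add (3,6): merges two components. Count decreases: 2 -> 1.
New component count: 1

Answer: 1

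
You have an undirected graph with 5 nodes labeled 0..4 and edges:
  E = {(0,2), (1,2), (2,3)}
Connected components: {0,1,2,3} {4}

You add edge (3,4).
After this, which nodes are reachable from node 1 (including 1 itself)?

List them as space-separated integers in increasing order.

Before: nodes reachable from 1: {0,1,2,3}
Adding (3,4): merges 1's component with another. Reachability grows.
After: nodes reachable from 1: {0,1,2,3,4}

Answer: 0 1 2 3 4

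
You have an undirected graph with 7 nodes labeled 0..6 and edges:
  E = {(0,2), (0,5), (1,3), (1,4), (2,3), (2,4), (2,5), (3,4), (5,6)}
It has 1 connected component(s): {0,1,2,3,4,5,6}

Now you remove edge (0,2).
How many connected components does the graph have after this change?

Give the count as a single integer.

Initial component count: 1
Remove (0,2): not a bridge. Count unchanged: 1.
  After removal, components: {0,1,2,3,4,5,6}
New component count: 1

Answer: 1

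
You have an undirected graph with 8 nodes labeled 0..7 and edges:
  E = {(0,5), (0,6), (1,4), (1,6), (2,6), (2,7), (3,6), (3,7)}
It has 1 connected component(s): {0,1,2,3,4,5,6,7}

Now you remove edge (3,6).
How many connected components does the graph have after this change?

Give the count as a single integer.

Initial component count: 1
Remove (3,6): not a bridge. Count unchanged: 1.
  After removal, components: {0,1,2,3,4,5,6,7}
New component count: 1

Answer: 1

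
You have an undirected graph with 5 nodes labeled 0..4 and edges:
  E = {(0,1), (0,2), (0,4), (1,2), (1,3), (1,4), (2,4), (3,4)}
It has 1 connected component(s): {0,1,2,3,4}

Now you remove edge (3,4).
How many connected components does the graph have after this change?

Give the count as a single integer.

Answer: 1

Derivation:
Initial component count: 1
Remove (3,4): not a bridge. Count unchanged: 1.
  After removal, components: {0,1,2,3,4}
New component count: 1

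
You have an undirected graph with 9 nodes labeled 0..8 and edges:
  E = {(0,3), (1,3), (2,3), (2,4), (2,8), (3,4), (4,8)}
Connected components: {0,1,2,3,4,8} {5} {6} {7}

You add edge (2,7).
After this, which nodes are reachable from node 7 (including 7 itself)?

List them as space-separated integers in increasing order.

Answer: 0 1 2 3 4 7 8

Derivation:
Before: nodes reachable from 7: {7}
Adding (2,7): merges 7's component with another. Reachability grows.
After: nodes reachable from 7: {0,1,2,3,4,7,8}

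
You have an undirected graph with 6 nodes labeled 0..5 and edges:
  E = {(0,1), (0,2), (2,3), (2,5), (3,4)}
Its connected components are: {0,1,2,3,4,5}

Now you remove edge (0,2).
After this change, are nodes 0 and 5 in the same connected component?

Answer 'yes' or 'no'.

Initial components: {0,1,2,3,4,5}
Removing edge (0,2): it was a bridge — component count 1 -> 2.
New components: {0,1} {2,3,4,5}
Are 0 and 5 in the same component? no

Answer: no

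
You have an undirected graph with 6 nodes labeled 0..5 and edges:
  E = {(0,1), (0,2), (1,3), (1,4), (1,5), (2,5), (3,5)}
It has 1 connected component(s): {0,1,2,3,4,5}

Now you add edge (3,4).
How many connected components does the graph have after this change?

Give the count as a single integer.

Answer: 1

Derivation:
Initial component count: 1
Add (3,4): endpoints already in same component. Count unchanged: 1.
New component count: 1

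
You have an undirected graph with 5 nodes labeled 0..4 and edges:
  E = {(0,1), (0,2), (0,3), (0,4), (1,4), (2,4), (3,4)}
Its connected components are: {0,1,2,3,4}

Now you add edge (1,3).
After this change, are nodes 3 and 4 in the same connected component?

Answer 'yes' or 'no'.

Initial components: {0,1,2,3,4}
Adding edge (1,3): both already in same component {0,1,2,3,4}. No change.
New components: {0,1,2,3,4}
Are 3 and 4 in the same component? yes

Answer: yes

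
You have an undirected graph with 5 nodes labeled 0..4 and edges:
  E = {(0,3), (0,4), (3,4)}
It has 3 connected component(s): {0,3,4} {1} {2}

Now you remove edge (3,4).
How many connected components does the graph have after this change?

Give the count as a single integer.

Answer: 3

Derivation:
Initial component count: 3
Remove (3,4): not a bridge. Count unchanged: 3.
  After removal, components: {0,3,4} {1} {2}
New component count: 3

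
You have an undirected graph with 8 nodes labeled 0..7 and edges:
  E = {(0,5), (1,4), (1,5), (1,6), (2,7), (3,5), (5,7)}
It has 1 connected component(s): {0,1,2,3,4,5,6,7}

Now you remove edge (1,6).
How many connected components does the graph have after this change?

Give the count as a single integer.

Initial component count: 1
Remove (1,6): it was a bridge. Count increases: 1 -> 2.
  After removal, components: {0,1,2,3,4,5,7} {6}
New component count: 2

Answer: 2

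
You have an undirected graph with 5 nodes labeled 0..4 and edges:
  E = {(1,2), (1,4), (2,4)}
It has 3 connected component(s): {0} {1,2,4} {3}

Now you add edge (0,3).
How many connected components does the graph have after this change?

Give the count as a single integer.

Initial component count: 3
Add (0,3): merges two components. Count decreases: 3 -> 2.
New component count: 2

Answer: 2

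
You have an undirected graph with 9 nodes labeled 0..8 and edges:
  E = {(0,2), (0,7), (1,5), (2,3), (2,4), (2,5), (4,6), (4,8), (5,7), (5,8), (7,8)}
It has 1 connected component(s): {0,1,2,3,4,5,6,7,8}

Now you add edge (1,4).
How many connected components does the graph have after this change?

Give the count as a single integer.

Answer: 1

Derivation:
Initial component count: 1
Add (1,4): endpoints already in same component. Count unchanged: 1.
New component count: 1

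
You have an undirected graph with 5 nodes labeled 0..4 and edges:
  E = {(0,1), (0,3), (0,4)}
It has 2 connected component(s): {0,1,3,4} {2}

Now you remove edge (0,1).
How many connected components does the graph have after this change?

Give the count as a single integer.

Initial component count: 2
Remove (0,1): it was a bridge. Count increases: 2 -> 3.
  After removal, components: {0,3,4} {1} {2}
New component count: 3

Answer: 3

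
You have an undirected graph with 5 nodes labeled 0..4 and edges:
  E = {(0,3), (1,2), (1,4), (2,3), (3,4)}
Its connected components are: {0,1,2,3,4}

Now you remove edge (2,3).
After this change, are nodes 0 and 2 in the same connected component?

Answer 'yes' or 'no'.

Initial components: {0,1,2,3,4}
Removing edge (2,3): not a bridge — component count unchanged at 1.
New components: {0,1,2,3,4}
Are 0 and 2 in the same component? yes

Answer: yes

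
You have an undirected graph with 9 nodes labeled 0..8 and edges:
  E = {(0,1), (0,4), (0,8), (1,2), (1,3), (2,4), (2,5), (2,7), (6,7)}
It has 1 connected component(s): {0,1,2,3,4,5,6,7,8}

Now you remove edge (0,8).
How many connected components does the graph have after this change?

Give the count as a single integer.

Initial component count: 1
Remove (0,8): it was a bridge. Count increases: 1 -> 2.
  After removal, components: {0,1,2,3,4,5,6,7} {8}
New component count: 2

Answer: 2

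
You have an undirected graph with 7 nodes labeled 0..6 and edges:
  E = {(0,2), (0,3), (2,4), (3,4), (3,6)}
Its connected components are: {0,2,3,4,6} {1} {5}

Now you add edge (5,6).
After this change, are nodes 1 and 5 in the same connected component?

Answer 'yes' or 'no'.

Answer: no

Derivation:
Initial components: {0,2,3,4,6} {1} {5}
Adding edge (5,6): merges {5} and {0,2,3,4,6}.
New components: {0,2,3,4,5,6} {1}
Are 1 and 5 in the same component? no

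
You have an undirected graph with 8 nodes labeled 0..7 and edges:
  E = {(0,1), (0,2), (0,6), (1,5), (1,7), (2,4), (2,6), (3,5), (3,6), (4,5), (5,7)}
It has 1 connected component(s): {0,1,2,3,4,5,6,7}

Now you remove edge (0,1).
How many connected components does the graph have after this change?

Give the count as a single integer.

Initial component count: 1
Remove (0,1): not a bridge. Count unchanged: 1.
  After removal, components: {0,1,2,3,4,5,6,7}
New component count: 1

Answer: 1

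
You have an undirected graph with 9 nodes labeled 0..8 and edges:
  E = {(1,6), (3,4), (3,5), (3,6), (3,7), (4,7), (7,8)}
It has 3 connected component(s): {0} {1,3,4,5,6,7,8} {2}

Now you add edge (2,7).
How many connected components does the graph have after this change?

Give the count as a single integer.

Initial component count: 3
Add (2,7): merges two components. Count decreases: 3 -> 2.
New component count: 2

Answer: 2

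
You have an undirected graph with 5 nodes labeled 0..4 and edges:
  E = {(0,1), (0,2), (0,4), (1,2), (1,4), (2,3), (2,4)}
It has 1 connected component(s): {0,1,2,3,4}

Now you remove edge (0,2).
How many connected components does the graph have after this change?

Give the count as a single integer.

Initial component count: 1
Remove (0,2): not a bridge. Count unchanged: 1.
  After removal, components: {0,1,2,3,4}
New component count: 1

Answer: 1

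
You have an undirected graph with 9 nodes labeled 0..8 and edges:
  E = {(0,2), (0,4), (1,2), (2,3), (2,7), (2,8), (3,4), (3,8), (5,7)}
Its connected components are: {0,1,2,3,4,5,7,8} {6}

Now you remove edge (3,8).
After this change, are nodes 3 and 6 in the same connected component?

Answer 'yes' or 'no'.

Answer: no

Derivation:
Initial components: {0,1,2,3,4,5,7,8} {6}
Removing edge (3,8): not a bridge — component count unchanged at 2.
New components: {0,1,2,3,4,5,7,8} {6}
Are 3 and 6 in the same component? no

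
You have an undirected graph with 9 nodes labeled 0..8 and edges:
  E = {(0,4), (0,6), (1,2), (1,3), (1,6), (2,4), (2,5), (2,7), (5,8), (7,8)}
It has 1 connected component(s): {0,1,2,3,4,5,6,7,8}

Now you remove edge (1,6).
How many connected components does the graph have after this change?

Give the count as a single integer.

Initial component count: 1
Remove (1,6): not a bridge. Count unchanged: 1.
  After removal, components: {0,1,2,3,4,5,6,7,8}
New component count: 1

Answer: 1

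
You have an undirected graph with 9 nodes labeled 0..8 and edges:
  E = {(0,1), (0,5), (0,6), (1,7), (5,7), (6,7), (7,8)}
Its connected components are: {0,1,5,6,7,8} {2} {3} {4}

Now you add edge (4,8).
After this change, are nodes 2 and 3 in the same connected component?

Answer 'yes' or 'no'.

Answer: no

Derivation:
Initial components: {0,1,5,6,7,8} {2} {3} {4}
Adding edge (4,8): merges {4} and {0,1,5,6,7,8}.
New components: {0,1,4,5,6,7,8} {2} {3}
Are 2 and 3 in the same component? no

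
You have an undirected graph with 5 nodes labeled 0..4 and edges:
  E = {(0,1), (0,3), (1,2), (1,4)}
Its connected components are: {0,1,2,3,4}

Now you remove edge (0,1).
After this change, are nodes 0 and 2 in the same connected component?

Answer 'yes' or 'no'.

Answer: no

Derivation:
Initial components: {0,1,2,3,4}
Removing edge (0,1): it was a bridge — component count 1 -> 2.
New components: {0,3} {1,2,4}
Are 0 and 2 in the same component? no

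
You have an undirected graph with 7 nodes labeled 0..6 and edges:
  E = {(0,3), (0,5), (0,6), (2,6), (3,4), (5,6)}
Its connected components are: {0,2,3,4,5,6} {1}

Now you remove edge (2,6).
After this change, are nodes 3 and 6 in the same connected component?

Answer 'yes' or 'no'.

Initial components: {0,2,3,4,5,6} {1}
Removing edge (2,6): it was a bridge — component count 2 -> 3.
New components: {0,3,4,5,6} {1} {2}
Are 3 and 6 in the same component? yes

Answer: yes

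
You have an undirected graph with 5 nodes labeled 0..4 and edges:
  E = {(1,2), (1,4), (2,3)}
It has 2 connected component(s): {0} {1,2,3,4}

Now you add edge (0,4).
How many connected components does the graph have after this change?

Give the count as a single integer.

Answer: 1

Derivation:
Initial component count: 2
Add (0,4): merges two components. Count decreases: 2 -> 1.
New component count: 1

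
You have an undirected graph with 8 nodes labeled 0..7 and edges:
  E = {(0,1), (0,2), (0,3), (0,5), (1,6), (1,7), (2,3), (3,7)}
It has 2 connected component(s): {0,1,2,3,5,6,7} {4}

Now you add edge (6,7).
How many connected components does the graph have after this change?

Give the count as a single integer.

Initial component count: 2
Add (6,7): endpoints already in same component. Count unchanged: 2.
New component count: 2

Answer: 2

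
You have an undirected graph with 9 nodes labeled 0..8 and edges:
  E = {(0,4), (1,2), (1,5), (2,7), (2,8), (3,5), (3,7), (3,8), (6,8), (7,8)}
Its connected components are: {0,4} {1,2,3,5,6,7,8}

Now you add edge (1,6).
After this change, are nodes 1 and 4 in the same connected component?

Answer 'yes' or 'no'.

Answer: no

Derivation:
Initial components: {0,4} {1,2,3,5,6,7,8}
Adding edge (1,6): both already in same component {1,2,3,5,6,7,8}. No change.
New components: {0,4} {1,2,3,5,6,7,8}
Are 1 and 4 in the same component? no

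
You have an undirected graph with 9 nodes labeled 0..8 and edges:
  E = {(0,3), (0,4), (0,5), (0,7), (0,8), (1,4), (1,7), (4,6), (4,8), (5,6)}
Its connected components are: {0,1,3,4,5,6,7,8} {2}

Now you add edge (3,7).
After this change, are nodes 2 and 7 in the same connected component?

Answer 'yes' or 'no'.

Answer: no

Derivation:
Initial components: {0,1,3,4,5,6,7,8} {2}
Adding edge (3,7): both already in same component {0,1,3,4,5,6,7,8}. No change.
New components: {0,1,3,4,5,6,7,8} {2}
Are 2 and 7 in the same component? no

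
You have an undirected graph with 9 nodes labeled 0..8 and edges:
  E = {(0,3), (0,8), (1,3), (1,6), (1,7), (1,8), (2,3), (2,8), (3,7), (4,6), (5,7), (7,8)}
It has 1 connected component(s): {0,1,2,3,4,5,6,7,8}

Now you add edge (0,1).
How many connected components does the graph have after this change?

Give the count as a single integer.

Initial component count: 1
Add (0,1): endpoints already in same component. Count unchanged: 1.
New component count: 1

Answer: 1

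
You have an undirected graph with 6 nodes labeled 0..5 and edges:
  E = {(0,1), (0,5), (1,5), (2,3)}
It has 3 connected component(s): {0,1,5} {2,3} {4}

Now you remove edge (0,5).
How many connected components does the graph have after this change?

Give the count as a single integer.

Answer: 3

Derivation:
Initial component count: 3
Remove (0,5): not a bridge. Count unchanged: 3.
  After removal, components: {0,1,5} {2,3} {4}
New component count: 3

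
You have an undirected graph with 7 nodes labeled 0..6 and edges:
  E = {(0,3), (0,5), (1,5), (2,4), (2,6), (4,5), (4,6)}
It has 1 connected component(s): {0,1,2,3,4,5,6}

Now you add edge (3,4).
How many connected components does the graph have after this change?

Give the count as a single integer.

Initial component count: 1
Add (3,4): endpoints already in same component. Count unchanged: 1.
New component count: 1

Answer: 1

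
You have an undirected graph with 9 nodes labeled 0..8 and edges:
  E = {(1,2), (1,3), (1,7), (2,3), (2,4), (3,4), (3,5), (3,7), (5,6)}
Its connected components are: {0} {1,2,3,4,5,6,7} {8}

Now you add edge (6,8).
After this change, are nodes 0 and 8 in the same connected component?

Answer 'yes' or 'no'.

Initial components: {0} {1,2,3,4,5,6,7} {8}
Adding edge (6,8): merges {1,2,3,4,5,6,7} and {8}.
New components: {0} {1,2,3,4,5,6,7,8}
Are 0 and 8 in the same component? no

Answer: no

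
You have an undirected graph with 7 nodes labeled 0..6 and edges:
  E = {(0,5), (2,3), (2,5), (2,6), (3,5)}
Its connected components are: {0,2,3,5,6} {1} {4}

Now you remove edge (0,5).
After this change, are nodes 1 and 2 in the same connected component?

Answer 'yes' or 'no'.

Initial components: {0,2,3,5,6} {1} {4}
Removing edge (0,5): it was a bridge — component count 3 -> 4.
New components: {0} {1} {2,3,5,6} {4}
Are 1 and 2 in the same component? no

Answer: no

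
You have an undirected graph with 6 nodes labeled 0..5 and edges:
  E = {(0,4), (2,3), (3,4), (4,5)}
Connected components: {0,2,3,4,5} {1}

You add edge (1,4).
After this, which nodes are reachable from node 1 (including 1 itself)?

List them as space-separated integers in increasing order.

Answer: 0 1 2 3 4 5

Derivation:
Before: nodes reachable from 1: {1}
Adding (1,4): merges 1's component with another. Reachability grows.
After: nodes reachable from 1: {0,1,2,3,4,5}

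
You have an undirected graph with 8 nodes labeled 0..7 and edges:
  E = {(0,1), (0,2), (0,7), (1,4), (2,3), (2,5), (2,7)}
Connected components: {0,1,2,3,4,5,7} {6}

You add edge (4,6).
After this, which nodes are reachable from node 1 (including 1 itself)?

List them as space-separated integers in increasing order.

Before: nodes reachable from 1: {0,1,2,3,4,5,7}
Adding (4,6): merges 1's component with another. Reachability grows.
After: nodes reachable from 1: {0,1,2,3,4,5,6,7}

Answer: 0 1 2 3 4 5 6 7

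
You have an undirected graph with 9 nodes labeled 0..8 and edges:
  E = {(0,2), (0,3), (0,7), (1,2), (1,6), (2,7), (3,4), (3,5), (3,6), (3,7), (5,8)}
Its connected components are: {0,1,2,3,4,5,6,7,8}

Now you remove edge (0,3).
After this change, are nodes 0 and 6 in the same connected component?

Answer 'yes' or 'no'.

Answer: yes

Derivation:
Initial components: {0,1,2,3,4,5,6,7,8}
Removing edge (0,3): not a bridge — component count unchanged at 1.
New components: {0,1,2,3,4,5,6,7,8}
Are 0 and 6 in the same component? yes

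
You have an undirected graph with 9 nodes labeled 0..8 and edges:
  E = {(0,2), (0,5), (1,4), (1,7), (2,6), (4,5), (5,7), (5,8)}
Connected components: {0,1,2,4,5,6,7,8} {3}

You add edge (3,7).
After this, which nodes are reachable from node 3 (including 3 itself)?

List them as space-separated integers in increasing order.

Before: nodes reachable from 3: {3}
Adding (3,7): merges 3's component with another. Reachability grows.
After: nodes reachable from 3: {0,1,2,3,4,5,6,7,8}

Answer: 0 1 2 3 4 5 6 7 8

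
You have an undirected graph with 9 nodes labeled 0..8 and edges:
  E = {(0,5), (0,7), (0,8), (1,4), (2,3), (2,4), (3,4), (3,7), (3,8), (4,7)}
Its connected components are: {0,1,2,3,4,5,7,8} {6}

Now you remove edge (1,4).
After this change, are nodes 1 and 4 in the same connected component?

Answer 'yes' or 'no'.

Answer: no

Derivation:
Initial components: {0,1,2,3,4,5,7,8} {6}
Removing edge (1,4): it was a bridge — component count 2 -> 3.
New components: {0,2,3,4,5,7,8} {1} {6}
Are 1 and 4 in the same component? no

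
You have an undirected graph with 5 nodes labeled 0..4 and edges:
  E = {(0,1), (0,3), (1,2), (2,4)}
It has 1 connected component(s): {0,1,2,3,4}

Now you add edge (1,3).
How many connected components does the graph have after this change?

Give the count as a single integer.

Answer: 1

Derivation:
Initial component count: 1
Add (1,3): endpoints already in same component. Count unchanged: 1.
New component count: 1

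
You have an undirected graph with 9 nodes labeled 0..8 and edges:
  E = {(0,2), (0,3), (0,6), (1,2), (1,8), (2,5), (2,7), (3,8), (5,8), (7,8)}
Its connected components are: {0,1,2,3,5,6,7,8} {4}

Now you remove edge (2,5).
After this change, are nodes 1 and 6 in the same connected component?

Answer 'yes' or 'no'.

Initial components: {0,1,2,3,5,6,7,8} {4}
Removing edge (2,5): not a bridge — component count unchanged at 2.
New components: {0,1,2,3,5,6,7,8} {4}
Are 1 and 6 in the same component? yes

Answer: yes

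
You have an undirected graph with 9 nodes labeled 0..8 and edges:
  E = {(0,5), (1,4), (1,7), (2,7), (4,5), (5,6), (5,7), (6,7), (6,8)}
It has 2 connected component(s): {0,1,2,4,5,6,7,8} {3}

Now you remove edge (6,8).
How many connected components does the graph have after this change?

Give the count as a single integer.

Initial component count: 2
Remove (6,8): it was a bridge. Count increases: 2 -> 3.
  After removal, components: {0,1,2,4,5,6,7} {3} {8}
New component count: 3

Answer: 3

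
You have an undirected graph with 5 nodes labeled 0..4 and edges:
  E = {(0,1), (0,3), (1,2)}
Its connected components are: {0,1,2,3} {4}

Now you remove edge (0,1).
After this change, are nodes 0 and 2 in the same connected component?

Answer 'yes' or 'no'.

Answer: no

Derivation:
Initial components: {0,1,2,3} {4}
Removing edge (0,1): it was a bridge — component count 2 -> 3.
New components: {0,3} {1,2} {4}
Are 0 and 2 in the same component? no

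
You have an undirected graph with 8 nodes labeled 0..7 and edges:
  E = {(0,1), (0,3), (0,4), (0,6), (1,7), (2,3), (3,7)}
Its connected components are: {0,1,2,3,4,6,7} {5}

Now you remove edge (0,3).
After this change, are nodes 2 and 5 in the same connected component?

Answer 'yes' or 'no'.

Initial components: {0,1,2,3,4,6,7} {5}
Removing edge (0,3): not a bridge — component count unchanged at 2.
New components: {0,1,2,3,4,6,7} {5}
Are 2 and 5 in the same component? no

Answer: no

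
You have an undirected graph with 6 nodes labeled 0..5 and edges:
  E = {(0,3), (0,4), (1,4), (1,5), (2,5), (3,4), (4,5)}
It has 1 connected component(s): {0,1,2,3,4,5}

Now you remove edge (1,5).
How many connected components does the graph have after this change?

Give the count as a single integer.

Initial component count: 1
Remove (1,5): not a bridge. Count unchanged: 1.
  After removal, components: {0,1,2,3,4,5}
New component count: 1

Answer: 1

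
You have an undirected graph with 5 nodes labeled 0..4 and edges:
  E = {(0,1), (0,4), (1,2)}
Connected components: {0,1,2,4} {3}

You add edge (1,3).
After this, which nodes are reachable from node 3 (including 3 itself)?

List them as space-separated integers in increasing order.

Before: nodes reachable from 3: {3}
Adding (1,3): merges 3's component with another. Reachability grows.
After: nodes reachable from 3: {0,1,2,3,4}

Answer: 0 1 2 3 4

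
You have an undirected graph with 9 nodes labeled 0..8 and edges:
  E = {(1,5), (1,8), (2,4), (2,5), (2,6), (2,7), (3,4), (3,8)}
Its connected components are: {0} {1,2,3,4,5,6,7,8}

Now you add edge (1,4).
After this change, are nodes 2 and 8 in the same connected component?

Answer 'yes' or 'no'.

Initial components: {0} {1,2,3,4,5,6,7,8}
Adding edge (1,4): both already in same component {1,2,3,4,5,6,7,8}. No change.
New components: {0} {1,2,3,4,5,6,7,8}
Are 2 and 8 in the same component? yes

Answer: yes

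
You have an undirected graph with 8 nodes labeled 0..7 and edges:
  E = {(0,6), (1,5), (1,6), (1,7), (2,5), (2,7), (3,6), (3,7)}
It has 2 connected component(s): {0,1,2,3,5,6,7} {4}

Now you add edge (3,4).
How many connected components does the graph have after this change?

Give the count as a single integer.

Initial component count: 2
Add (3,4): merges two components. Count decreases: 2 -> 1.
New component count: 1

Answer: 1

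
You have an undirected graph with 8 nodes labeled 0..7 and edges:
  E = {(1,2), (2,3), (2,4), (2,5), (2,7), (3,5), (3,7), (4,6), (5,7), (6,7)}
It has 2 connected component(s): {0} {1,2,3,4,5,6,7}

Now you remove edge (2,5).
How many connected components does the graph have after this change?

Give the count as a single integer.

Initial component count: 2
Remove (2,5): not a bridge. Count unchanged: 2.
  After removal, components: {0} {1,2,3,4,5,6,7}
New component count: 2

Answer: 2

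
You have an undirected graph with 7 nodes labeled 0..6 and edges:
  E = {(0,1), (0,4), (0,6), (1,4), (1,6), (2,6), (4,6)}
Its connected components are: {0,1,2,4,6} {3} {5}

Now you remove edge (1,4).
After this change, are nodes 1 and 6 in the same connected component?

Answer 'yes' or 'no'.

Initial components: {0,1,2,4,6} {3} {5}
Removing edge (1,4): not a bridge — component count unchanged at 3.
New components: {0,1,2,4,6} {3} {5}
Are 1 and 6 in the same component? yes

Answer: yes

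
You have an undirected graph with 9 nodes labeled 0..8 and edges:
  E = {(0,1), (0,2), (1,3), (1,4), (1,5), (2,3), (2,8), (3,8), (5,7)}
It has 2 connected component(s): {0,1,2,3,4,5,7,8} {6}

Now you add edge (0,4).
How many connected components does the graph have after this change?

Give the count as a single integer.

Initial component count: 2
Add (0,4): endpoints already in same component. Count unchanged: 2.
New component count: 2

Answer: 2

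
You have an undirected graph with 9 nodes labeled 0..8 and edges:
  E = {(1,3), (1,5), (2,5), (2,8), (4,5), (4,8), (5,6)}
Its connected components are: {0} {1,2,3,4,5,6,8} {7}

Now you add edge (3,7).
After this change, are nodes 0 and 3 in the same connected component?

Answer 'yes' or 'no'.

Initial components: {0} {1,2,3,4,5,6,8} {7}
Adding edge (3,7): merges {1,2,3,4,5,6,8} and {7}.
New components: {0} {1,2,3,4,5,6,7,8}
Are 0 and 3 in the same component? no

Answer: no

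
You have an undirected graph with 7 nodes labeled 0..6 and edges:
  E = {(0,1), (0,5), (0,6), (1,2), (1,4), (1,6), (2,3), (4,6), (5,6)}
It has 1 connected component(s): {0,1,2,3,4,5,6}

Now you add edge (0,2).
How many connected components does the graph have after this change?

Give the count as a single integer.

Initial component count: 1
Add (0,2): endpoints already in same component. Count unchanged: 1.
New component count: 1

Answer: 1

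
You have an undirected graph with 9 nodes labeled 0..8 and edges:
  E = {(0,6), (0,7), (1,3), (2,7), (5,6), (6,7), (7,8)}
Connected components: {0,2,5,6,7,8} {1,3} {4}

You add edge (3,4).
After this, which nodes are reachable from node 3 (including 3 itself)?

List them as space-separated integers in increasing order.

Answer: 1 3 4

Derivation:
Before: nodes reachable from 3: {1,3}
Adding (3,4): merges 3's component with another. Reachability grows.
After: nodes reachable from 3: {1,3,4}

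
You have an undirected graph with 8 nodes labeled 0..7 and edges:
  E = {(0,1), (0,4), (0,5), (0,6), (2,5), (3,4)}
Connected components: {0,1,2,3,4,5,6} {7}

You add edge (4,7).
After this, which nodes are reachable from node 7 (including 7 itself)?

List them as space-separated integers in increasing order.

Answer: 0 1 2 3 4 5 6 7

Derivation:
Before: nodes reachable from 7: {7}
Adding (4,7): merges 7's component with another. Reachability grows.
After: nodes reachable from 7: {0,1,2,3,4,5,6,7}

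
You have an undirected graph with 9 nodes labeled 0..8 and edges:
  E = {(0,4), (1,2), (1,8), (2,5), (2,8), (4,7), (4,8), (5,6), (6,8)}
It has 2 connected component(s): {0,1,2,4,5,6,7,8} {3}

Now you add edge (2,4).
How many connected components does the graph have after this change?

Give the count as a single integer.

Answer: 2

Derivation:
Initial component count: 2
Add (2,4): endpoints already in same component. Count unchanged: 2.
New component count: 2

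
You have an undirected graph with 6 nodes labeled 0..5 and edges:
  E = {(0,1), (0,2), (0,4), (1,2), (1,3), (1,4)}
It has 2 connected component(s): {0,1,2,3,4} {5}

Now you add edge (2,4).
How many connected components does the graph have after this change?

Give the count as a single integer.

Answer: 2

Derivation:
Initial component count: 2
Add (2,4): endpoints already in same component. Count unchanged: 2.
New component count: 2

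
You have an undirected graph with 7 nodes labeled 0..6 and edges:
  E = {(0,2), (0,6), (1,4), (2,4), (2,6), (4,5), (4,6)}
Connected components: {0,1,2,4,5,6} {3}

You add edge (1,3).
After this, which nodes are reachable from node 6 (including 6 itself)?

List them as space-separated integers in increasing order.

Before: nodes reachable from 6: {0,1,2,4,5,6}
Adding (1,3): merges 6's component with another. Reachability grows.
After: nodes reachable from 6: {0,1,2,3,4,5,6}

Answer: 0 1 2 3 4 5 6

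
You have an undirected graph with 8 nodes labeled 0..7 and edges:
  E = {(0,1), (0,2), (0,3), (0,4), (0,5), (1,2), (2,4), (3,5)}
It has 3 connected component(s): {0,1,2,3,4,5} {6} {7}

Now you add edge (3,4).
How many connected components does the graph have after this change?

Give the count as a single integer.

Initial component count: 3
Add (3,4): endpoints already in same component. Count unchanged: 3.
New component count: 3

Answer: 3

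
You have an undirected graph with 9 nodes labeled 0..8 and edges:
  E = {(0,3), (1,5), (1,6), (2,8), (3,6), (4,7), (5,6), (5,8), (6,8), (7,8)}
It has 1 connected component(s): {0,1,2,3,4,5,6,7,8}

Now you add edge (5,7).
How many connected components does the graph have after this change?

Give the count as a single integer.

Answer: 1

Derivation:
Initial component count: 1
Add (5,7): endpoints already in same component. Count unchanged: 1.
New component count: 1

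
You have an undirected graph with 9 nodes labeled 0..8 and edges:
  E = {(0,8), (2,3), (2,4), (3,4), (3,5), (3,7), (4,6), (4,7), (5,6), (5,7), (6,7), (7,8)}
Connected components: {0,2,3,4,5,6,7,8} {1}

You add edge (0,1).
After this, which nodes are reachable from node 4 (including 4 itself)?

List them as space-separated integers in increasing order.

Before: nodes reachable from 4: {0,2,3,4,5,6,7,8}
Adding (0,1): merges 4's component with another. Reachability grows.
After: nodes reachable from 4: {0,1,2,3,4,5,6,7,8}

Answer: 0 1 2 3 4 5 6 7 8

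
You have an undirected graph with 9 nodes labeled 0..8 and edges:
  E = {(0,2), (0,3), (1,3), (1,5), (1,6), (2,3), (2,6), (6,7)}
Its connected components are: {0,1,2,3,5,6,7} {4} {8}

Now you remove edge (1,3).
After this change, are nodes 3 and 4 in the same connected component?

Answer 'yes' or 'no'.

Initial components: {0,1,2,3,5,6,7} {4} {8}
Removing edge (1,3): not a bridge — component count unchanged at 3.
New components: {0,1,2,3,5,6,7} {4} {8}
Are 3 and 4 in the same component? no

Answer: no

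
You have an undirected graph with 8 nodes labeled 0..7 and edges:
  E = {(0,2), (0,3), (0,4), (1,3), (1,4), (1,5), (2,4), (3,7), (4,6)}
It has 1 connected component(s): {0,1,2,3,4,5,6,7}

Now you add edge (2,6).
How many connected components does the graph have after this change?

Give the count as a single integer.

Initial component count: 1
Add (2,6): endpoints already in same component. Count unchanged: 1.
New component count: 1

Answer: 1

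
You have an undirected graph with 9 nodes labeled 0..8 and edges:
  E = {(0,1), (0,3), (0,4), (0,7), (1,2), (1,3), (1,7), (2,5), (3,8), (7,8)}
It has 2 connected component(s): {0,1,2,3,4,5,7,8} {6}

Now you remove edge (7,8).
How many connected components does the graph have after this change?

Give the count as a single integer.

Answer: 2

Derivation:
Initial component count: 2
Remove (7,8): not a bridge. Count unchanged: 2.
  After removal, components: {0,1,2,3,4,5,7,8} {6}
New component count: 2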